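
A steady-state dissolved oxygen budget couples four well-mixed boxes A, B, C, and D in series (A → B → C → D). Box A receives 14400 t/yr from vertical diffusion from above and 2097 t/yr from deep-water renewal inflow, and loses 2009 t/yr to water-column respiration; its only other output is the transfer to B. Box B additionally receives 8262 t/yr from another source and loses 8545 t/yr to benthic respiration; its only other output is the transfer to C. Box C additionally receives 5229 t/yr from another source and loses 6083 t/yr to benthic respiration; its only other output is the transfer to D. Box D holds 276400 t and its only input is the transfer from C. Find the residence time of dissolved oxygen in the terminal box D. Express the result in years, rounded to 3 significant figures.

20.7 yr

Box A: F(A→B) = (14400 + 2097) − 2009 = 14488 t/yr.
Box B: F(B→C) = (14488 + 8262) − 8545 = 14205 t/yr.
Box C: F(C→D) = (14205 + 5229) − 6083 = 13351 t/yr.
Box D throughput = its input = 13351 t/yr; τ = 276400 / 13351 = 20.70 yr.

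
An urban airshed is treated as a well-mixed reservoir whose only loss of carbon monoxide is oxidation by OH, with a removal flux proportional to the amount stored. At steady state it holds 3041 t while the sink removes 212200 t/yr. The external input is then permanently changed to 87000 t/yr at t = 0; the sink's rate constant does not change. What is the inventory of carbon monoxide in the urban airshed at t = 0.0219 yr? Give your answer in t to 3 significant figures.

1640 t

τ = M₀/F₀ = 3041/212200 = 0.01433 yr; rate constant k = 1/τ.
New steady state M_∞ = F₁/k = F₁·τ = 87000 × 0.01433 = 1246.8 t.
M(t) = M_∞ + (M₀ − M_∞)·e^(−t/τ); t/τ = 0.0219/0.01433 = 1.528, so e^(−t/τ) = 0.2169.
M(t) = 1246.8 + 1794 × 0.2169 = 1636.0 t.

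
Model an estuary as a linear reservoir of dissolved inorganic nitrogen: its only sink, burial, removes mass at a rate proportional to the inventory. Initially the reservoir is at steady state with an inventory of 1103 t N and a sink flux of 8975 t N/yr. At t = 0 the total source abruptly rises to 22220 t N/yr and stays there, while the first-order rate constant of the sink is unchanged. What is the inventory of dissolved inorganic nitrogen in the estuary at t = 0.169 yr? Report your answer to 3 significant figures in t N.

Residence time τ = M₀/F₀ = 0.1229 yr. The eventual steady state is M_∞ = M₀·(F₁/F₀) = 1103 × 22220/8975 = 2730.8 t N.
The anomaly ΔM(t) = M(t) − M_∞ decays as ΔM₀·e^(−t/τ) with ΔM₀ = 1103 − 2730.8 = −1628 t N.
At t = 0.169 yr, e^(−t/τ) = e^(−1.375) = 0.2528, so ΔM = −411.5 t N and M = 2730.8 − 411.5 = 2319.3 t N.

2320 t N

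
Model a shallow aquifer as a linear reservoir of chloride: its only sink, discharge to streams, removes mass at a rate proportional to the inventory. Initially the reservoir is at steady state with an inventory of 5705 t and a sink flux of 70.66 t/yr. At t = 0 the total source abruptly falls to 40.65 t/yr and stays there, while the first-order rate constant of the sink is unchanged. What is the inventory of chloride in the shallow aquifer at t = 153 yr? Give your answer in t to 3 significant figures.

3650 t

The sink rate constant is k = F₀/M₀ = 70.66/5705 = 0.01239 yr⁻¹.
Solving dM/dt = F₁ − kM with M(0) = M₀ gives M(t) = F₁/k + (M₀ − F₁/k)·e^(−kt).
F₁/k = 40.65/0.01239 = 3282.0 t; kt = 0.01239 × 153 = 1.895, e^(−kt) = 0.1503.
M(153) = 3282.0 + (5705 − 3282.0) × 0.1503 = 3282.0 + 364.2 = 3646.2 t.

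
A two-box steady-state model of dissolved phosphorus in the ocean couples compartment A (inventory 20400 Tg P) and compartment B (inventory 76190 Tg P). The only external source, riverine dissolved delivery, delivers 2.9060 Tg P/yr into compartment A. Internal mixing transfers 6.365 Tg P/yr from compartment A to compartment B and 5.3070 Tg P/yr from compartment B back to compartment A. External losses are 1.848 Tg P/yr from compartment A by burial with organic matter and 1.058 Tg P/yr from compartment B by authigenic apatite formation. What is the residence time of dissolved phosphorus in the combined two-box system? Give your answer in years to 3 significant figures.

Treat the two boxes together as one reservoir: the mixing fluxes between them are internal recycling, so τ = ΣM / Σ(external losses).
M_total = 20400 + 76190 = 96590 Tg P.
ΣF_external_out = 1.848 + 1.058 = 2.9060 Tg P/yr.
τ = M_total / ΣF_ext = 96590 / 2.9060 = 33240 yr.

33200 yr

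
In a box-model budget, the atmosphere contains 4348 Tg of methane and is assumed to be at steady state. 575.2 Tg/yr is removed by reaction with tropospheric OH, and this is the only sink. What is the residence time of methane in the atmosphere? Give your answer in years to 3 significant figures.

7.56 yr

τ = M / F = 4348 / 575.2 = 7.559 yr.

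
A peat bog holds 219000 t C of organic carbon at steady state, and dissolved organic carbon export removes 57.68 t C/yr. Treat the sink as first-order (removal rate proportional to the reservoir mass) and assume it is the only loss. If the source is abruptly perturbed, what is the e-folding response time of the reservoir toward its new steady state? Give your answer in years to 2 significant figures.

3800 yr

For a linear reservoir the response time equals the residence time τ = M/F.
τ = 219000 / 57.68 = 3797 yr.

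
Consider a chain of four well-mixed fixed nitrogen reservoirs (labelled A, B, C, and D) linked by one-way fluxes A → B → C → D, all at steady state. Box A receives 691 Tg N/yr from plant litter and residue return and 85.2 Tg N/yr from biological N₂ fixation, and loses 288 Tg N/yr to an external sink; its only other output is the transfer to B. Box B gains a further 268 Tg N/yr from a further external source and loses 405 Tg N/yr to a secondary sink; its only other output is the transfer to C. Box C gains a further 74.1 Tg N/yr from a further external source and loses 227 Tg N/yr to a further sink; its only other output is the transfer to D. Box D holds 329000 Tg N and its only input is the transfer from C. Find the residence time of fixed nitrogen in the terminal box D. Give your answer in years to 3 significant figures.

Box A: F(A→B) = (691 + 85.2) − 288 = 488.20 Tg N/yr.
Box B: F(B→C) = (488.20 + 268) − 405 = 351.20 Tg N/yr.
Box C: F(C→D) = (351.20 + 74.1) − 227 = 198.30 Tg N/yr.
Box D throughput = its input = 198.30 Tg N/yr; τ = 329000 / 198.30 = 1659 yr.

1660 yr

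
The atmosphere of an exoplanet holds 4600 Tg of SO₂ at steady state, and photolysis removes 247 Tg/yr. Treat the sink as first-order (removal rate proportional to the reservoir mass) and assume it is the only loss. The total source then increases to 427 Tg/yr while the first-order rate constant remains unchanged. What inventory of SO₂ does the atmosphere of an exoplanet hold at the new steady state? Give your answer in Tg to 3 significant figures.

Rate constant k = F/M = 247 / 4600 = 0.05370 yr⁻¹.
At the new steady state, source = k·M_new ⇒ M_new = 427 / 0.05370 = 7952 Tg.
(Equivalently M_new = M × F_new/F_old = 4600 × 427/247.)

7950 Tg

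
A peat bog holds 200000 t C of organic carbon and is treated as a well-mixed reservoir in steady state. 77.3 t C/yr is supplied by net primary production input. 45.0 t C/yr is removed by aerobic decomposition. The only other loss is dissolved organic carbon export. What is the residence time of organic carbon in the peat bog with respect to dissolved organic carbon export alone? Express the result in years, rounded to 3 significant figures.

6190 yr

At steady state ΣF_in = ΣF_out.
ΣF_in = 77.300 t C/yr.
Dissolved organic carbon export flux = ΣF_in − (45.0) = 77.300 − 45.00 = 32.30 t C/yr.
τ = M / F = 200000 / 32.30 = 6192 yr.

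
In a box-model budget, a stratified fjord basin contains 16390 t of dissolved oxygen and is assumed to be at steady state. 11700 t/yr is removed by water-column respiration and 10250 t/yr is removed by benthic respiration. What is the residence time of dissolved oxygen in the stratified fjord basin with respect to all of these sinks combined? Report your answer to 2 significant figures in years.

Total removal flux = 11700 + 10250 = 21950 t/yr.
τ = M / ΣF_out = 16390 / 21950 = 0.7467 yr.

0.75 yr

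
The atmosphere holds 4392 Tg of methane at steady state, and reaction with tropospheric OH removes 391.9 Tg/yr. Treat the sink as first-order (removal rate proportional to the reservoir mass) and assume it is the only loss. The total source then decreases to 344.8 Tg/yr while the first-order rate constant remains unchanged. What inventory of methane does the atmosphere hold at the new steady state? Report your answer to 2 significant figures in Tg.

Rate constant k = F/M = 391.9 / 4392 = 0.08923 yr⁻¹.
At the new steady state, source = k·M_new ⇒ M_new = 344.8 / 0.08923 = 3864 Tg.
(Equivalently M_new = M × F_new/F_old = 4392 × 344.8/391.9.)

3900 Tg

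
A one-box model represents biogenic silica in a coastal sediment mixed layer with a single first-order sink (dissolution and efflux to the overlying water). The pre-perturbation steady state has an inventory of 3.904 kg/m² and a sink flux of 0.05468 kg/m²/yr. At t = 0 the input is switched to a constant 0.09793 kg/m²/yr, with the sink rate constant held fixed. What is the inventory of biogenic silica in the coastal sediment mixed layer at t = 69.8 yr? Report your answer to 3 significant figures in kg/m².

Residence time τ = M₀/F₀ = 71.40 yr. The eventual steady state is M_∞ = M₀·(F₁/F₀) = 3.904 × 0.09793/0.05468 = 6.9919 kg/m².
The anomaly ΔM(t) = M(t) − M_∞ decays as ΔM₀·e^(−t/τ) with ΔM₀ = 3.904 − 6.9919 = −3.088 kg/m².
At t = 69.8 yr, e^(−t/τ) = e^(−0.9776) = 0.3762, so ΔM = −1.162 kg/m² and M = 6.9919 − 1.162 = 5.8302 kg/m².

5.83 kg/m²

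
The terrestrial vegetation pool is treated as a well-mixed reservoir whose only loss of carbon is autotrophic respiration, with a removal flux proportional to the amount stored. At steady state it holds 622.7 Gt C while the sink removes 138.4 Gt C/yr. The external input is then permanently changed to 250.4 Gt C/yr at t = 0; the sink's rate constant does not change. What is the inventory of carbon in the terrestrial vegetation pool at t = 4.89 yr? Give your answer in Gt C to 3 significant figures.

The sink rate constant is k = F₀/M₀ = 138.4/622.7 = 0.2223 yr⁻¹.
Solving dM/dt = F₁ − kM with M(0) = M₀ gives M(t) = F₁/k + (M₀ − F₁/k)·e^(−kt).
F₁/k = 250.4/0.2223 = 1126.6 Gt C; kt = 0.2223 × 4.89 = 1.087, e^(−kt) = 0.3373.
M(4.89) = 1126.6 + (622.7 − 1126.6) × 0.3373 = 1126.6 − 170.0 = 956.66 Gt C.

957 Gt C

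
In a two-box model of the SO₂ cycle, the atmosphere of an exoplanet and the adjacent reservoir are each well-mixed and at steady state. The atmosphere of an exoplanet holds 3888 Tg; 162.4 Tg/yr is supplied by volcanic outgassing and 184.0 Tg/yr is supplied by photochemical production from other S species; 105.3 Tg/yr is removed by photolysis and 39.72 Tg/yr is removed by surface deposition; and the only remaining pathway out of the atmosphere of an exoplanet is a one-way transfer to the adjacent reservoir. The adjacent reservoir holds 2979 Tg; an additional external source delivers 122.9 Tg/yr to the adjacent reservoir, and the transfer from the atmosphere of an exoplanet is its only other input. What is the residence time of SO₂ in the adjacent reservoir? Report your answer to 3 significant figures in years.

9.19 yr

Balance the atmosphere of an exoplanet: ΣF_in = 162.4 + 184.0 = 346.40 Tg/yr.
Transfer to the adjacent reservoir = ΣF_in − (105.3 + 39.72) = 201.38 Tg/yr.
Total input to the adjacent reservoir = 201.38 + 122.9 = 324.28 Tg/yr; at steady state this equals its total output.
τ = M / F = 2979 / 324.28 = 9.187 yr.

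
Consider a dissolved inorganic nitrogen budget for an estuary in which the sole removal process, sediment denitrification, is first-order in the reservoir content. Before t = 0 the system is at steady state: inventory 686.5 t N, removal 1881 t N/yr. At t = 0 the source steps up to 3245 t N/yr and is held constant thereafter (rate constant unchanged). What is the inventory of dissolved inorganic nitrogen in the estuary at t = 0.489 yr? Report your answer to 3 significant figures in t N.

τ = M₀/F₀ = 686.5/1881 = 0.3650 yr; rate constant k = 1/τ.
New steady state M_∞ = F₁/k = F₁·τ = 3245 × 0.3650 = 1184.3 t N.
M(t) = M_∞ + (M₀ − M_∞)·e^(−t/τ); t/τ = 0.489/0.3650 = 1.340, so e^(−t/τ) = 0.2619.
M(t) = 1184.3 − 497.8 × 0.2619 = 1053.9 t N.

1050 t N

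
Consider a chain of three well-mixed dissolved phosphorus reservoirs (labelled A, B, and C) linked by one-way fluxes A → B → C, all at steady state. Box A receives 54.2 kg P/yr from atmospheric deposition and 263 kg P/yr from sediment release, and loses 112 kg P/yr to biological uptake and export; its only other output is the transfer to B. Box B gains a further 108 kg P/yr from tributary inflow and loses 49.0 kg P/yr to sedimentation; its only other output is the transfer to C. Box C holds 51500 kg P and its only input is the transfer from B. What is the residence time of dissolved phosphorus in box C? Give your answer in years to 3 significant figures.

195 yr

Box A: F(A→B) = (54.2 + 263) − 112 = 205.20 kg P/yr.
Box B: F(B→C) = (205.20 + 108) − 49.0 = 264.20 kg P/yr.
Box C throughput = its input = 264.20 kg P/yr; τ = 51500 / 264.20 = 194.9 yr.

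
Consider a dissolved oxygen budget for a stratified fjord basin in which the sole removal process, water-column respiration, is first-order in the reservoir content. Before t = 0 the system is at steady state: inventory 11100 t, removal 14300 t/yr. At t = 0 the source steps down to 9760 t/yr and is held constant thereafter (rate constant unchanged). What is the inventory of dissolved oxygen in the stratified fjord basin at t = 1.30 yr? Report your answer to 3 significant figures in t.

Residence time τ = M₀/F₀ = 0.7762 yr. The eventual steady state is M_∞ = M₀·(F₁/F₀) = 11100 × 9760/14300 = 7575.9 t.
The anomaly ΔM(t) = M(t) − M_∞ decays as ΔM₀·e^(−t/τ) with ΔM₀ = 11100 − 7575.9 = 3524 t.
At t = 1.30 yr, e^(−t/τ) = e^(−1.675) = 0.1874, so ΔM = 660.2 t and M = 7575.9 + 660.2 = 8236.2 t.

8240 t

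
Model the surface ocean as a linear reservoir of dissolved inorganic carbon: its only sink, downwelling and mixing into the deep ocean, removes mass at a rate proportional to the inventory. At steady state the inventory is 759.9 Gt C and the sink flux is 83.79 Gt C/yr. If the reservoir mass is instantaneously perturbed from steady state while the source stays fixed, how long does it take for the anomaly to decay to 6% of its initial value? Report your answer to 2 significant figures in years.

For a linear reservoir the anomaly decays as exp(−t/τ) with τ = M/F = 759.9/83.79 = 9.069 yr.
exp(−t/τ) = 0.06 ⇒ t = −τ ln(0.06) = 9.069 × 2.813 = 25.52 yr.

26 yr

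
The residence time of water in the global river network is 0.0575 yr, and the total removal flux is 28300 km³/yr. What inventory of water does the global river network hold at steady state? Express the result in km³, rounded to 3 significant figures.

τ = M/F ⇒ M = τ × F = 0.0575 × 28300 = 1627 km³.

1630 km³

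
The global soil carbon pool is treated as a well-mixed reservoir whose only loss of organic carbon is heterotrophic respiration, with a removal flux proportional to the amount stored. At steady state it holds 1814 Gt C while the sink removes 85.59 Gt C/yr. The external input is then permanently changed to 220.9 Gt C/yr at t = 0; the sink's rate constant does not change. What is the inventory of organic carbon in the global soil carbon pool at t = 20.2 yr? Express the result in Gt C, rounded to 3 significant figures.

τ = M₀/F₀ = 1814/85.59 = 21.19 yr; rate constant k = 1/τ.
New steady state M_∞ = F₁/k = F₁·τ = 220.9 × 21.19 = 4681.8 Gt C.
M(t) = M_∞ + (M₀ − M_∞)·e^(−t/τ); t/τ = 20.2/21.19 = 0.9531, so e^(−t/τ) = 0.3855.
M(t) = 4681.8 − 2868 × 0.3855 = 3576.1 Gt C.

3580 Gt C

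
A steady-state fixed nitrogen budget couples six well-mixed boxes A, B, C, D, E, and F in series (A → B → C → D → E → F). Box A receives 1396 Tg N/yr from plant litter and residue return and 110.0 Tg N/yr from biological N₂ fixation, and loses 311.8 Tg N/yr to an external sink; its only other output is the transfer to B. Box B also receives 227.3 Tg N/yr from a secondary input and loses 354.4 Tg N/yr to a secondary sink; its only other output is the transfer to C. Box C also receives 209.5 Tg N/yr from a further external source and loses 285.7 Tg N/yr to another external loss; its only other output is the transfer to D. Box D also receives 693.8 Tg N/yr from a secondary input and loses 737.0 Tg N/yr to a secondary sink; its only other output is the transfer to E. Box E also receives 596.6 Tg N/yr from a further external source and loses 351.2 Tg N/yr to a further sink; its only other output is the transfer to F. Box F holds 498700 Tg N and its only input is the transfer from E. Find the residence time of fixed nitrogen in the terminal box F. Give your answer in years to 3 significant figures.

Box A: F(A→B) = (1396 + 110.0) − 311.8 = 1194.2 Tg N/yr.
Box B: F(B→C) = (1194.2 + 227.3) − 354.4 = 1067.1 Tg N/yr.
Box C: F(C→D) = (1067.1 + 209.5) − 285.7 = 990.90 Tg N/yr.
Box D: F(D→E) = (990.90 + 693.8) − 737.0 = 947.70 Tg N/yr.
Box E: F(E→F) = (947.70 + 596.6) − 351.2 = 1193.1 Tg N/yr.
Box F throughput = its input = 1193.1 Tg N/yr; τ = 498700 / 1193.1 = 418.0 yr.

418 yr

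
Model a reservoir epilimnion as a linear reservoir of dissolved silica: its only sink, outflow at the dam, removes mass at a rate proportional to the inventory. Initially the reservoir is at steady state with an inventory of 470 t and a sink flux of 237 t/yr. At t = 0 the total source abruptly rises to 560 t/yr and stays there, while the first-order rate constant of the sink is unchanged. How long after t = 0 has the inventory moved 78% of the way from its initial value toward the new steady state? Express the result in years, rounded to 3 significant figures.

3.00 yr

τ = M₀/F₀ = 470/237 = 1.983 yr.
The remaining gap fraction is e^(−t/τ); 78% covered ⇒ e^(−t/τ) = 0.220.
t = −τ ln(0.220) = 1.983 × 1.514 = 3.003 yr.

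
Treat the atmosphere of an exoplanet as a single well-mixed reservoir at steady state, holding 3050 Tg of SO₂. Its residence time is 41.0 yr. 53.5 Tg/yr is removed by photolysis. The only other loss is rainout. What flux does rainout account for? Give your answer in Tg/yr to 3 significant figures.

20.9 Tg/yr

Total removal F = M/τ = 3050 / 41.0 = 74.39 Tg/yr.
Rainout = F − (53.5) = 74.39 − 53.50 = 20.89 Tg/yr.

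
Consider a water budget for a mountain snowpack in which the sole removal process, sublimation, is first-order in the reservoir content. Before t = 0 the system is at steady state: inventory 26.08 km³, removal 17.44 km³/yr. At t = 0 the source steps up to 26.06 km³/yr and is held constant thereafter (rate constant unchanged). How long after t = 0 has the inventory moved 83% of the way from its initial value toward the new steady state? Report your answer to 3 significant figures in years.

2.65 yr

τ = M₀/F₀ = 26.08/17.44 = 1.495 yr.
The remaining gap fraction is e^(−t/τ); 83% covered ⇒ e^(−t/τ) = 0.170.
t = −τ ln(0.170) = 1.495 × 1.772 = 2.650 yr.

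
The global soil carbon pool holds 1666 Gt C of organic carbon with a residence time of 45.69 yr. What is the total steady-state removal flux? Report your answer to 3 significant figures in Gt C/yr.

F = M / τ = 1666 / 45.69 = 36.46 Gt C/yr.

36.5 Gt C/yr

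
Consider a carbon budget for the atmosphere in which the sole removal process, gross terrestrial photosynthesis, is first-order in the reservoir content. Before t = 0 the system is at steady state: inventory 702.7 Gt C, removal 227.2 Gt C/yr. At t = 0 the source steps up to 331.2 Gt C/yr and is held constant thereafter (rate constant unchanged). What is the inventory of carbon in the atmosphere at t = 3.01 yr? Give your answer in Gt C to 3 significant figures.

τ = M₀/F₀ = 702.7/227.2 = 3.093 yr; rate constant k = 1/τ.
New steady state M_∞ = F₁/k = F₁·τ = 331.2 × 3.093 = 1024.4 Gt C.
M(t) = M_∞ + (M₀ − M_∞)·e^(−t/τ); t/τ = 3.01/3.093 = 0.9732, so e^(−t/τ) = 0.3779.
M(t) = 1024.4 − 321.7 × 0.3779 = 902.81 Gt C.

903 Gt C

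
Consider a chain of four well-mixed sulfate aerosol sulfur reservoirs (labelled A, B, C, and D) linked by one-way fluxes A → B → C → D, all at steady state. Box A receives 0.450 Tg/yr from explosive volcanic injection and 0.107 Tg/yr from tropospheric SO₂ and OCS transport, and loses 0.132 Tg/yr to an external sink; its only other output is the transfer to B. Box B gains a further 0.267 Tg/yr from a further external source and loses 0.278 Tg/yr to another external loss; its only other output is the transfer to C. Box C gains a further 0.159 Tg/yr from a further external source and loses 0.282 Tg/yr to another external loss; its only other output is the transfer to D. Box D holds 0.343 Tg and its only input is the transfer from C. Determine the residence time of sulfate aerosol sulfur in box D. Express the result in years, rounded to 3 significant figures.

Box A: F(A→B) = (0.450 + 0.107) − 0.132 = 0.42500 Tg/yr.
Box B: F(B→C) = (0.42500 + 0.267) − 0.278 = 0.41400 Tg/yr.
Box C: F(C→D) = (0.41400 + 0.159) − 0.282 = 0.29100 Tg/yr.
Box D throughput = its input = 0.29100 Tg/yr; τ = 0.343 / 0.29100 = 1.179 yr.

1.18 yr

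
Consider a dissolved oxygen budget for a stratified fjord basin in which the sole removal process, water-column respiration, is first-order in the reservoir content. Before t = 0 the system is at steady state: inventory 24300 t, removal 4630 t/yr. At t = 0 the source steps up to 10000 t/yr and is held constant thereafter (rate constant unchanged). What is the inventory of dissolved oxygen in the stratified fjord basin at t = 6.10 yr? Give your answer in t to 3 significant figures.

43700 t

τ = M₀/F₀ = 24300/4630 = 5.248 yr; rate constant k = 1/τ.
New steady state M_∞ = F₁/k = F₁·τ = 10000 × 5.248 = 52484 t.
M(t) = M_∞ + (M₀ − M_∞)·e^(−t/τ); t/τ = 6.10/5.248 = 1.162, so e^(−t/τ) = 0.3128.
M(t) = 52484 − 28180 × 0.3128 = 43669 t.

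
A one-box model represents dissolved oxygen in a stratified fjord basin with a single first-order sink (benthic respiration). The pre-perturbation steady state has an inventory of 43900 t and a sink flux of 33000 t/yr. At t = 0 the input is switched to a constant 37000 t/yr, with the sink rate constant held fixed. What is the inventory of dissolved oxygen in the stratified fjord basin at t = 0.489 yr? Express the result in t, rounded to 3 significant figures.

45500 t

Residence time τ = M₀/F₀ = 1.330 yr. The eventual steady state is M_∞ = M₀·(F₁/F₀) = 43900 × 37000/33000 = 49221 t.
The anomaly ΔM(t) = M(t) − M_∞ decays as ΔM₀·e^(−t/τ) with ΔM₀ = 43900 − 49221 = −5321 t.
At t = 0.489 yr, e^(−t/τ) = e^(−0.3676) = 0.6924, so ΔM = −3684 t and M = 49221 − 3684 = 45537 t.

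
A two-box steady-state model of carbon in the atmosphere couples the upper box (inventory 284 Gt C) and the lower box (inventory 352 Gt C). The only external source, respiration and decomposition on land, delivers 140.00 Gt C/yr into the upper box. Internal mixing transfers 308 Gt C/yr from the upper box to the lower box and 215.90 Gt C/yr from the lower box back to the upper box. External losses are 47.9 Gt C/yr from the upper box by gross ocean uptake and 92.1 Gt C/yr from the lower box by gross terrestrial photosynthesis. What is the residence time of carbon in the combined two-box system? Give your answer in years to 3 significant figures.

4.54 yr

Residence time in the combined system uses the total inventory and the total *external* removal — internal exchanges between the two boxes cancel.
M_total = 284 + 352 = 636.00 Gt C.
ΣF_external_out = 47.9 + 92.1 = 140.00 Gt C/yr.
τ = M_total / ΣF_ext = 636.00 / 140.00 = 4.543 yr.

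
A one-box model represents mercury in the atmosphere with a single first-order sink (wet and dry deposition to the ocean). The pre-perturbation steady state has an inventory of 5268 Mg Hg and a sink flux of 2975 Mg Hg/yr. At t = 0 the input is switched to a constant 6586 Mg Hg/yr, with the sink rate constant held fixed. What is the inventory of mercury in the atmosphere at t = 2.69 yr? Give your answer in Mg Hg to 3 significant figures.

τ = M₀/F₀ = 5268/2975 = 1.771 yr; rate constant k = 1/τ.
New steady state M_∞ = F₁/k = F₁·τ = 6586 × 1.771 = 11662 Mg Hg.
M(t) = M_∞ + (M₀ − M_∞)·e^(−t/τ); t/τ = 2.69/1.771 = 1.519, so e^(−t/τ) = 0.2189.
M(t) = 11662 − 6394 × 0.2189 = 10262 Mg Hg.

10300 Mg Hg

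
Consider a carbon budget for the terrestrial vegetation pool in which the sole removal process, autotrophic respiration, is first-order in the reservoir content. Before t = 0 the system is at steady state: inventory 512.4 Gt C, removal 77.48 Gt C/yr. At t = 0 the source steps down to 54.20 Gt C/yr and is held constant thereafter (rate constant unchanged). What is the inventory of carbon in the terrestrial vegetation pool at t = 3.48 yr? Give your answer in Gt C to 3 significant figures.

449 Gt C

τ = M₀/F₀ = 512.4/77.48 = 6.613 yr; rate constant k = 1/τ.
New steady state M_∞ = F₁/k = F₁·τ = 54.20 × 6.613 = 358.44 Gt C.
M(t) = M_∞ + (M₀ − M_∞)·e^(−t/τ); t/τ = 3.48/6.613 = 0.5262, so e^(−t/τ) = 0.5908.
M(t) = 358.44 + 154.0 × 0.5908 = 449.41 Gt C.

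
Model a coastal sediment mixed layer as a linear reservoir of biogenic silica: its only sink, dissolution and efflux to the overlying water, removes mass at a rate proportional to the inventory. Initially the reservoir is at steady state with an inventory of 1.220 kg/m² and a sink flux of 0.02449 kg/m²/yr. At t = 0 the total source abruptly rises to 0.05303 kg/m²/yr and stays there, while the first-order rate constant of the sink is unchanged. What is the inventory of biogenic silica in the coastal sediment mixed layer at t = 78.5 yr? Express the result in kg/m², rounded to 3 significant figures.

τ = M₀/F₀ = 1.220/0.02449 = 49.82 yr; rate constant k = 1/τ.
New steady state M_∞ = F₁/k = F₁·τ = 0.05303 × 49.82 = 2.6418 kg/m².
M(t) = M_∞ + (M₀ − M_∞)·e^(−t/τ); t/τ = 78.5/49.82 = 1.576, so e^(−t/τ) = 0.2068.
M(t) = 2.6418 − 1.422 × 0.2068 = 2.3477 kg/m².

2.35 kg/m²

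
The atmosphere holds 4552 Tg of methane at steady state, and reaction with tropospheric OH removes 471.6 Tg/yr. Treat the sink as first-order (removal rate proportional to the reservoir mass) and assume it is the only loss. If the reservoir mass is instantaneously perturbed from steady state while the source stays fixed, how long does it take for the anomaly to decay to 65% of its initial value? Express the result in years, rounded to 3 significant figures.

4.16 yr

For a linear reservoir the anomaly decays as exp(−t/τ) with τ = M/F = 4552/471.6 = 9.652 yr.
exp(−t/τ) = 0.65 ⇒ t = −τ ln(0.65) = 9.652 × 0.4308 = 4.158 yr.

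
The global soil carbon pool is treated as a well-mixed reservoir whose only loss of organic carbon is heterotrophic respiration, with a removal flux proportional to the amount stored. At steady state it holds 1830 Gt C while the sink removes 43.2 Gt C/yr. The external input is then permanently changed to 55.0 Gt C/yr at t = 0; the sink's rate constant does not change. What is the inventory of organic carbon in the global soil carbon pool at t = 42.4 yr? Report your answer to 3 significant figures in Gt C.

2150 Gt C

The sink rate constant is k = F₀/M₀ = 43.2/1830 = 0.02361 yr⁻¹.
Solving dM/dt = F₁ − kM with M(0) = M₀ gives M(t) = F₁/k + (M₀ − F₁/k)·e^(−kt).
F₁/k = 55.0/0.02361 = 2329.9 Gt C; kt = 0.02361 × 42.4 = 1.001, e^(−kt) = 0.3675.
M(42.4) = 2329.9 + (1830 − 2329.9) × 0.3675 = 2329.9 − 183.7 = 2146.1 Gt C.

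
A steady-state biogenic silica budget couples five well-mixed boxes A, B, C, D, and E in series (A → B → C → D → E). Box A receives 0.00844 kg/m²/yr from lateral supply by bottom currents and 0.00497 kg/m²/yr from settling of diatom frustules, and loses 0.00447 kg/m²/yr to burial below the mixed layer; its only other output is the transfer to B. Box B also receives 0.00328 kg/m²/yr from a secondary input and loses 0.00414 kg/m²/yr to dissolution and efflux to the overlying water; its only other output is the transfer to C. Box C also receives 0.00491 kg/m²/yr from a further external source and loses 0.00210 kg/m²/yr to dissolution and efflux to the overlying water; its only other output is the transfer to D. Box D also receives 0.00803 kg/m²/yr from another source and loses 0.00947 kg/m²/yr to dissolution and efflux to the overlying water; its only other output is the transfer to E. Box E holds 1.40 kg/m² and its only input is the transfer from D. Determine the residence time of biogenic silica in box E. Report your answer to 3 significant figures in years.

Box A: F(A→B) = (0.00844 + 0.00497) − 0.00447 = 0.0089400 kg/m²/yr.
Box B: F(B→C) = (0.0089400 + 0.00328) − 0.00414 = 0.0080800 kg/m²/yr.
Box C: F(C→D) = (0.0080800 + 0.00491) − 0.00210 = 0.010890 kg/m²/yr.
Box D: F(D→E) = (0.010890 + 0.00803) − 0.00947 = 0.0094500 kg/m²/yr.
Box E throughput = its input = 0.0094500 kg/m²/yr; τ = 1.40 / 0.0094500 = 148.1 yr.

148 yr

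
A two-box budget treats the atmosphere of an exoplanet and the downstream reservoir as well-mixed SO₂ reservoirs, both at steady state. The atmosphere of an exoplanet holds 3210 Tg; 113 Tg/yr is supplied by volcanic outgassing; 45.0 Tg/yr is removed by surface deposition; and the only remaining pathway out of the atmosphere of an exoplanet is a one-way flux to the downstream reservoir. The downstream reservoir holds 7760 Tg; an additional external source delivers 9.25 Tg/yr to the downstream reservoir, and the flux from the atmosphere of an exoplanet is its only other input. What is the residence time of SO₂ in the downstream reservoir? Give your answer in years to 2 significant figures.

Balance the atmosphere of an exoplanet: ΣF_in = 113.00 Tg/yr.
Flux to the downstream reservoir = ΣF_in − (45.0) = 68.000 Tg/yr.
Total input to the downstream reservoir = 68.000 + 9.25 = 77.250 Tg/yr; at steady state this equals its total output.
τ = M / F = 7760 / 77.250 = 100.5 yr.

100 yr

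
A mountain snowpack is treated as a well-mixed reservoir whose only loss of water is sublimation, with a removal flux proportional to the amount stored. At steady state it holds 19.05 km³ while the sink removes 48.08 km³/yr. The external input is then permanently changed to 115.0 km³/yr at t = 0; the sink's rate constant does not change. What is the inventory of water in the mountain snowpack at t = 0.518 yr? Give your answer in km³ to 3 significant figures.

The sink rate constant is k = F₀/M₀ = 48.08/19.05 = 2.524 yr⁻¹.
Solving dM/dt = F₁ − kM with M(0) = M₀ gives M(t) = F₁/k + (M₀ − F₁/k)·e^(−kt).
F₁/k = 115.0/2.524 = 45.565 km³; kt = 2.524 × 0.518 = 1.307, e^(−kt) = 0.2705.
M(0.518) = 45.565 + (19.05 − 45.565) × 0.2705 = 45.565 − 7.173 = 38.392 km³.

38.4 km³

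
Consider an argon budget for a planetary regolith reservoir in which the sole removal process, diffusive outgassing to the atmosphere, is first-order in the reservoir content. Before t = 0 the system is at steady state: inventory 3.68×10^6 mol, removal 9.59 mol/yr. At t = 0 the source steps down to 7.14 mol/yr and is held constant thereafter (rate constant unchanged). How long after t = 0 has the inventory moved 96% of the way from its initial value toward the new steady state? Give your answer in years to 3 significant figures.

τ = M₀/F₀ = 3.68×10^6/9.59 = 383700 yr.
The remaining gap fraction is e^(−t/τ); 96% covered ⇒ e^(−t/τ) = 0.0400.
t = −τ ln(0.0400) = 383700 × 3.219 = 1.235×10^6 yr.

1.24×10^6 yr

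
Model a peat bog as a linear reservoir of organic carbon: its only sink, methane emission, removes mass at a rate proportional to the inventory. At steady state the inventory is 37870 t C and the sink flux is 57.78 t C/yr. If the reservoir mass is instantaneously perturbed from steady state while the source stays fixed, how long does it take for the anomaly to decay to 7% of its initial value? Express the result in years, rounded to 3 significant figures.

1740 yr

For a linear reservoir the anomaly decays as exp(−t/τ) with τ = M/F = 37870/57.78 = 655.4 yr.
exp(−t/τ) = 0.07 ⇒ t = −τ ln(0.07) = 655.4 × 2.659 = 1743 yr.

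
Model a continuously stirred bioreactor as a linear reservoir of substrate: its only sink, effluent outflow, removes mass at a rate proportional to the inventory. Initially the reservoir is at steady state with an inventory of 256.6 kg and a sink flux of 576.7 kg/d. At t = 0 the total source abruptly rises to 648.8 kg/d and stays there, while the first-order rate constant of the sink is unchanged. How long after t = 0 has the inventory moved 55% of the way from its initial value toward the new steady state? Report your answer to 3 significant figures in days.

0.355 d

τ = M₀/F₀ = 256.6/576.7 = 0.4449 d.
The remaining gap fraction is e^(−t/τ); 55% covered ⇒ e^(−t/τ) = 0.450.
t = −τ ln(0.450) = 0.4449 × 0.7985 = 0.3553 d.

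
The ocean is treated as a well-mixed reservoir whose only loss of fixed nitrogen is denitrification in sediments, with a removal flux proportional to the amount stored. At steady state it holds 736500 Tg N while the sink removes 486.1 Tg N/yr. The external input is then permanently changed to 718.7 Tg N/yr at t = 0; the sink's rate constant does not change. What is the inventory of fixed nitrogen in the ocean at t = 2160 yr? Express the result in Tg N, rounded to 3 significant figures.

τ = M₀/F₀ = 736500/486.1 = 1515 yr; rate constant k = 1/τ.
New steady state M_∞ = F₁/k = F₁·τ = 718.7 × 1515 = 1.0889×10^6 Tg N.
M(t) = M_∞ + (M₀ − M_∞)·e^(−t/τ); t/τ = 2160/1515 = 1.426, so e^(−t/τ) = 0.2404.
M(t) = 1.0889×10^6 − 352400 × 0.2404 = 1.0042×10^6 Tg N.

1.00×10^6 Tg N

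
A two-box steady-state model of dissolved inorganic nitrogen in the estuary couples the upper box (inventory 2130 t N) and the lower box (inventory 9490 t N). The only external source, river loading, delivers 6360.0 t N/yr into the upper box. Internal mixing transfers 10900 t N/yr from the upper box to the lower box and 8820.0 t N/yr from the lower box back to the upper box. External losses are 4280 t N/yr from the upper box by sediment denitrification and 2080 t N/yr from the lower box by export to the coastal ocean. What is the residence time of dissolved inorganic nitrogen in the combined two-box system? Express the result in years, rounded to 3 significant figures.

1.83 yr

Residence time in the combined system uses the total inventory and the total *external* removal — internal exchanges between the two boxes cancel.
M_total = 2130 + 9490 = 11620 t N.
ΣF_external_out = 4280 + 2080 = 6360.0 t N/yr.
τ = M_total / ΣF_ext = 11620 / 6360.0 = 1.827 yr.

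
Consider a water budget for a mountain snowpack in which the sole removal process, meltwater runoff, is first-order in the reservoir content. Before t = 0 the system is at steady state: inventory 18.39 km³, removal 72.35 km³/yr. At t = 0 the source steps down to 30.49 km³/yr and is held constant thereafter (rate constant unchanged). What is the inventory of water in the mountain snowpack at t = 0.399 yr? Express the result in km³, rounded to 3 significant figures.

9.96 km³

τ = M₀/F₀ = 18.39/72.35 = 0.2542 yr; rate constant k = 1/τ.
New steady state M_∞ = F₁/k = F₁·τ = 30.49 × 0.2542 = 7.7500 km³.
M(t) = M_∞ + (M₀ − M_∞)·e^(−t/τ); t/τ = 0.399/0.2542 = 1.570, so e^(−t/τ) = 0.2081.
M(t) = 7.7500 + 10.64 × 0.2081 = 9.9641 km³.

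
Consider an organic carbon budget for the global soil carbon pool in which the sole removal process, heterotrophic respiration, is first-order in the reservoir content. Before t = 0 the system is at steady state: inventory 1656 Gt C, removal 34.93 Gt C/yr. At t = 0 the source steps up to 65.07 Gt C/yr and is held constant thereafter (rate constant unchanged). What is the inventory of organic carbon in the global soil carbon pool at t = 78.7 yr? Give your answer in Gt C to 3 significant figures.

The sink rate constant is k = F₀/M₀ = 34.93/1656 = 0.02109 yr⁻¹.
Solving dM/dt = F₁ − kM with M(0) = M₀ gives M(t) = F₁/k + (M₀ − F₁/k)·e^(−kt).
F₁/k = 65.07/0.02109 = 3084.9 Gt C; kt = 0.02109 × 78.7 = 1.660, e^(−kt) = 0.1901.
M(78.7) = 3084.9 + (1656 − 3084.9) × 0.1901 = 3084.9 − 271.7 = 2813.2 Gt C.

2810 Gt C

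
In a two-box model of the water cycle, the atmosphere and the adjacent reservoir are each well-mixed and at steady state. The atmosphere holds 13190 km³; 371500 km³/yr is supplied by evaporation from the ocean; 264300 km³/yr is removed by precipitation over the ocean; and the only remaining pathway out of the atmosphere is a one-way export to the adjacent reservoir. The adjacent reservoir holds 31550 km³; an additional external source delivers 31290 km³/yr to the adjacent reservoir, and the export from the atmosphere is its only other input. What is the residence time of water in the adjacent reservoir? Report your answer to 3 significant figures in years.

Balance the atmosphere: ΣF_in = 371500 km³/yr.
Export to the adjacent reservoir = ΣF_in − (264300) = 107200 km³/yr.
Total input to the adjacent reservoir = 107200 + 31290 = 138490 km³/yr; at steady state this equals its total output.
τ = M / F = 31550 / 138490 = 0.2278 yr.

0.228 yr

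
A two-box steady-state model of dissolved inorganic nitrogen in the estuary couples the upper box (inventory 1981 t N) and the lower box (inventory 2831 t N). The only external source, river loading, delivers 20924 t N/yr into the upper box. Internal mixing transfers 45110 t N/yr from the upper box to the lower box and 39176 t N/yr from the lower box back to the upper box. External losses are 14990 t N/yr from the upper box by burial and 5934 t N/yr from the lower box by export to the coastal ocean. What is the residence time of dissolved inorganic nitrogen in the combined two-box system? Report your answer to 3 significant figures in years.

For the system as a whole, the A↔B exchange is internal and contributes nothing to the throughput; only the external sinks remove mass.
M_total = 1981 + 2831 = 4812.0 t N.
ΣF_external_out = 14990 + 5934 = 20924 t N/yr.
τ = M_total / ΣF_ext = 4812.0 / 20924 = 0.2300 yr.

0.230 yr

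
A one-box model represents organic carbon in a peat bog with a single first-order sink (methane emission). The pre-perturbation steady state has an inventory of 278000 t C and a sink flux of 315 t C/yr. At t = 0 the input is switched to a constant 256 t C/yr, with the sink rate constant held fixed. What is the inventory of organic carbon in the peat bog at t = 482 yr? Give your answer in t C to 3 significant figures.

The sink rate constant is k = F₀/M₀ = 315/278000 = 0.001133 yr⁻¹.
Solving dM/dt = F₁ − kM with M(0) = M₀ gives M(t) = F₁/k + (M₀ − F₁/k)·e^(−kt).
F₁/k = 256/0.001133 = 225930 t C; kt = 0.001133 × 482 = 0.5462, e^(−kt) = 0.5792.
M(482) = 225930 + (278000 − 225930) × 0.5792 = 225930 + 30160 = 256090 t C.

256000 t C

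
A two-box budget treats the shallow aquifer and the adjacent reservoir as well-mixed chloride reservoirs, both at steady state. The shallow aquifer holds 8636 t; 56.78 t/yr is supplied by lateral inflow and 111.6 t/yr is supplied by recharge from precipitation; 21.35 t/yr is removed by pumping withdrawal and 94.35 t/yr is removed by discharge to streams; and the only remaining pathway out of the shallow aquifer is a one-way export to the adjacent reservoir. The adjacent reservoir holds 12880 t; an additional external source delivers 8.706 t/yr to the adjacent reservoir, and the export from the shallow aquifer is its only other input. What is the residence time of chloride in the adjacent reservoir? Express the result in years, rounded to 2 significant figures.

210 yr

Balance the shallow aquifer: ΣF_in = 56.78 + 111.6 = 168.38 t/yr.
Export to the adjacent reservoir = ΣF_in − (21.35 + 94.35) = 52.680 t/yr.
Total input to the adjacent reservoir = 52.680 + 8.706 = 61.386 t/yr; at steady state this equals its total output.
τ = M / F = 12880 / 61.386 = 209.8 yr.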